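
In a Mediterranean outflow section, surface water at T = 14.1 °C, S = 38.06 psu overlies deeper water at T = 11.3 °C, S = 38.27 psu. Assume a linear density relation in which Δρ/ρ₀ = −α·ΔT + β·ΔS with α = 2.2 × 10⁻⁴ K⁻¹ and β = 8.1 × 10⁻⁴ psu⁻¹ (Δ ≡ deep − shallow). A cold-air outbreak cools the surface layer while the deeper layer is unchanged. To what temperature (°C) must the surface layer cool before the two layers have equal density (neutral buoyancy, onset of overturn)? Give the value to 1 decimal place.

10.5 °C

Neutral buoyancy requires Δρ = 0, i.e. −α(T_deep − T_surf′) + β(S_deep − S_surf) = 0.
T_surf′ = T_deep − (β/α)·ΔS = 11.3 − (8.1 × 10⁻⁴/2.2 × 10⁻⁴)·(+0.21) = 10.527 °C.
Cooling required: 14.1 − (10.527) = 3.573 °C.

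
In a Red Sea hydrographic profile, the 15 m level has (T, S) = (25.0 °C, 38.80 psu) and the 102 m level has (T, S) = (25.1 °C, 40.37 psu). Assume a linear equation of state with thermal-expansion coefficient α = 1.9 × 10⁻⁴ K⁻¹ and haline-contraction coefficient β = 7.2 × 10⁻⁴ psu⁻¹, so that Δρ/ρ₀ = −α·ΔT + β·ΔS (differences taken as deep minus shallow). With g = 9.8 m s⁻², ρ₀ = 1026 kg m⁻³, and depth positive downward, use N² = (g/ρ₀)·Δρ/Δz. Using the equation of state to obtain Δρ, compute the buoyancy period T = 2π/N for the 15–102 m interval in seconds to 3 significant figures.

562 s

ΔT = +0.1 K, ΔS = +1.57 psu (deep − shallow).
Δρ/ρ₀ = −αΔT + βΔS = -1.90 × 10⁻⁵ + 1.1304 × 10⁻³ = 1.1114 × 10⁻³, so Δρ ≈ 1.140 kg m⁻³.
N² = (g/ρ₀)·Δρ/Δz = g·(Δρ/ρ₀)/Δz = 9.8 × 1.1114 × 10⁻³ / 87 = 1.2519 × 10⁻⁴ s⁻².
N = √(1.2519 × 10⁻⁴) = 0.011189 rad s⁻¹ → T = 2π/N = 561.55 s ≈ 562 s.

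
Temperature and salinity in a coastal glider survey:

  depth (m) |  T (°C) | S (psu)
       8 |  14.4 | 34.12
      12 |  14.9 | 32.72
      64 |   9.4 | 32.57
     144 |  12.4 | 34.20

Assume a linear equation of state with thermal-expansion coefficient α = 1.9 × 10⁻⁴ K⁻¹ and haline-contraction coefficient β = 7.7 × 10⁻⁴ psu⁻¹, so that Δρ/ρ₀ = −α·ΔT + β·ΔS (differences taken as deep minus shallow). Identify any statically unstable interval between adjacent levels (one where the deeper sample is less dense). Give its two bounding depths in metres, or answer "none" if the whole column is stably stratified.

Evaluate Δρ/ρ₀ = −αΔT + βΔS across each adjacent pair:
  8–12 m: −αΔT+βΔS = −(1.9 × 10⁻⁴)(+0.5)+(7.7 × 10⁻⁴)(-1.40) = -1.2 × 10⁻³ → UNSTABLE
  12–64 m: −αΔT+βΔS = −(1.9 × 10⁻⁴)(-5.5)+(7.7 × 10⁻⁴)(-0.15) = 9.3 × 10⁻⁴ → stable
  64–144 m: −αΔT+βΔS = −(1.9 × 10⁻⁴)(+3.0)+(7.7 × 10⁻⁴)(+1.63) = 6.9 × 10⁻⁴ → stable
The 8–12 m interval has Δρ < 0: lighter water underlies denser water.

8–12 m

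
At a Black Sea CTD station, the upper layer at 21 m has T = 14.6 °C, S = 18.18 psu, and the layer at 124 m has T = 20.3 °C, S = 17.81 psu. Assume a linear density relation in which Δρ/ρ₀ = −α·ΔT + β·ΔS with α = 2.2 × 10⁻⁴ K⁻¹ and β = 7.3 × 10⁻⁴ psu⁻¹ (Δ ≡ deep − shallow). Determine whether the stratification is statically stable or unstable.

ΔT = 20.3 − 14.6 = +5.7 K and ΔS = 17.81 − 18.18 = -0.37 psu (deep − shallow).
−αΔT = -1.254 × 10⁻³; βΔS = -2.701 × 10⁻⁴; sum Δρ/ρ₀ = -1.5241 × 10⁻³.
Δρ/ρ₀ < 0, so Δρ < 0: deeper water is lighter → statically unstable; the column would overturn.

unstable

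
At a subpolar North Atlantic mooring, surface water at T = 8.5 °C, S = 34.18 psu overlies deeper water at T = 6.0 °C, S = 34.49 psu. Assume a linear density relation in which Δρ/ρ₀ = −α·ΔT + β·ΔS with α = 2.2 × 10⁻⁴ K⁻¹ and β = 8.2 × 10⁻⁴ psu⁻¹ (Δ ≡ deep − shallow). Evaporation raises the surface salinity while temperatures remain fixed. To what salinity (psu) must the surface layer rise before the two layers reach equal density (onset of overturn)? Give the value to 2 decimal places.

Neutral buoyancy requires −α(T_deep − T_surf) + β(S_deep − S_surf′) = 0.
S_surf′ = S_deep − (α/β)·ΔT = 34.49 − (2.2 × 10⁻⁴/8.2 × 10⁻⁴)·(-2.5) = 35.1607 psu.
Increase required: 35.1607 − 34.18 = 0.9807 psu.

35.16 psu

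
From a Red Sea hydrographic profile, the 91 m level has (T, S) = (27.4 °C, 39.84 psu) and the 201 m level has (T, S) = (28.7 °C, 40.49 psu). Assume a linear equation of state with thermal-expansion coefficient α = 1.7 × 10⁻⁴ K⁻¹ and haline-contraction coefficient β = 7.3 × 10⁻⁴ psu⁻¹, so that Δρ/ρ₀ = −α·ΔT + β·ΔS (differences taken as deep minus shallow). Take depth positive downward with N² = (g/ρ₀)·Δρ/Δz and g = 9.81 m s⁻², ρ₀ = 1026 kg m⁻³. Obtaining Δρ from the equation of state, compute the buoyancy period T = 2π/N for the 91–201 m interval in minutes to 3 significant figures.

ΔT = +1.3 K, ΔS = +0.65 psu (deep − shallow).
Δρ/ρ₀ = −αΔT + βΔS = -2.21 × 10⁻⁴ + 4.745 × 10⁻⁴ = 2.535 × 10⁻⁴, so Δρ ≈ 0.2601 kg m⁻³.
N² = (g/ρ₀)·Δρ/Δz = g·(Δρ/ρ₀)/Δz = 9.81 × 2.535 × 10⁻⁴ / 110 = 2.2608 × 10⁻⁵ s⁻².
N = √(2.2608 × 10⁻⁵) = 4.7548 × 10⁻³ rad s⁻¹ → T = 2π/N = 1.3214 × 10³ s = 22.023 min ≈ 22.0 min.

22.0 min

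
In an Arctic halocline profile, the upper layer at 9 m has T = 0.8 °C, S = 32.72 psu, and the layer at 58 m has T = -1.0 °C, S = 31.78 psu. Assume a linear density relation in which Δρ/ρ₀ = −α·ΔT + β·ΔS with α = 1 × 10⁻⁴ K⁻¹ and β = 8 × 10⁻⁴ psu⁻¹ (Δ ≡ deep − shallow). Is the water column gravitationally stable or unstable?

unstable

ΔT = -1.0 − 0.8 = -1.8 K and ΔS = 31.78 − 32.72 = -0.94 psu (deep − shallow).
−αΔT = 1.80 × 10⁻⁴; βΔS = -7.52 × 10⁻⁴; sum Δρ/ρ₀ = -5.72 × 10⁻⁴.
Δρ/ρ₀ < 0, so Δρ < 0: deeper water is lighter → statically unstable; the column would overturn.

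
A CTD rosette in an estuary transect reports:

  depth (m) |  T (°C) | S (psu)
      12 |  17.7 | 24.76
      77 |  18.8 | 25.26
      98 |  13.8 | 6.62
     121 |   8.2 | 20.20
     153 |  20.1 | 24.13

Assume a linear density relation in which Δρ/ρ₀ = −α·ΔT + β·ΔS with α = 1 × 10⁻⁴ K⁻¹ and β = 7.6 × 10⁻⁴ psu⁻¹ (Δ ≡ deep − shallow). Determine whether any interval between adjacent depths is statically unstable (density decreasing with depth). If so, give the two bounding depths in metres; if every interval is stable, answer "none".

77–98 m

Evaluate Δρ/ρ₀ = −αΔT + βΔS across each adjacent pair:
  12–77 m: −αΔT+βΔS = −(1 × 10⁻⁴)(+1.1)+(7.6 × 10⁻⁴)(+0.50) = 2.7 × 10⁻⁴ → stable
  77–98 m: −αΔT+βΔS = −(1 × 10⁻⁴)(-5.0)+(7.6 × 10⁻⁴)(-18.64) = -0.014 → UNSTABLE
  98–121 m: −αΔT+βΔS = −(1 × 10⁻⁴)(-5.6)+(7.6 × 10⁻⁴)(+13.58) = 0.011 → stable
  121–153 m: −αΔT+βΔS = −(1 × 10⁻⁴)(+11.9)+(7.6 × 10⁻⁴)(+3.93) = 1.8 × 10⁻³ → stable
The 77–98 m interval has Δρ < 0: lighter water underlies denser water.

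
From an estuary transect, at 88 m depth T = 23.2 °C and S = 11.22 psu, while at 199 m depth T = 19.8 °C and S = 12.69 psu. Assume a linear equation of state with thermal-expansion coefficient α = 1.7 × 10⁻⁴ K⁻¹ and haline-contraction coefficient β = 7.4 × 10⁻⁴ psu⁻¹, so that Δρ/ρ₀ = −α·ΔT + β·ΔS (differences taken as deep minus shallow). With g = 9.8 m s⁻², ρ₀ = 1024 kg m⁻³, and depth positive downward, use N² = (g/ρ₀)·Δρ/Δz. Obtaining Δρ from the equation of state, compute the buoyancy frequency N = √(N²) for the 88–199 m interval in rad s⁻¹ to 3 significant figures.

ΔT = -3.4 K, ΔS = +1.47 psu (deep − shallow).
Δρ/ρ₀ = −αΔT + βΔS = 5.78 × 10⁻⁴ + 1.0878 × 10⁻³ = 1.6658 × 10⁻³, so Δρ ≈ 1.706 kg m⁻³.
N² = (g/ρ₀)·Δρ/Δz = g·(Δρ/ρ₀)/Δz = 9.8 × 1.6658 × 10⁻³ / 111 = 1.4707 × 10⁻⁴ s⁻².
N = √(1.4707 × 10⁻⁴) = 0.012127 rad s⁻¹ ≈ 0.0121 rad s⁻¹.

0.0121 rad s⁻¹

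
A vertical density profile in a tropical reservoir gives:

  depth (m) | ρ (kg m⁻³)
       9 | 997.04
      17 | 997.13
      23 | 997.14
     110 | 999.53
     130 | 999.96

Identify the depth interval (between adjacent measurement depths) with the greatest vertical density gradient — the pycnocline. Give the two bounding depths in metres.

Compute the density gradient over each adjacent pair:
  9–17 m: Δρ/Δz = 0.09/8 = 0.011 kg m⁻⁴
  17–23 m: Δρ/Δz = 0.01/6 = 1.7 × 10⁻³ kg m⁻⁴
  23–110 m: Δρ/Δz = 2.39/87 = 0.027 kg m⁻⁴
  110–130 m: Δρ/Δz = 0.43/20 = 0.021 kg m⁻⁴
The largest gradient is in the 23–110 m interval — the pycnocline.

23–110 m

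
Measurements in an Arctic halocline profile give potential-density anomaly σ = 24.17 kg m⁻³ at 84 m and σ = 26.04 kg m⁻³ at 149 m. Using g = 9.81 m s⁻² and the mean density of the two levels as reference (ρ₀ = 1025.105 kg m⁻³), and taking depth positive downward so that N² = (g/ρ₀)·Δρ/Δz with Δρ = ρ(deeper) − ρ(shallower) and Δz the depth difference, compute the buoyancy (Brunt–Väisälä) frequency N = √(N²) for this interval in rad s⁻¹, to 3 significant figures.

Δρ = 1026.04 − 1024.17 = 1.87 kg m⁻³ over Δz = 149 − 84 = 65 m.
N² = (9.81/1025.105) × (1.87/65) = 2.7531 × 10⁻⁴ s⁻².
N = √(2.7531 × 10⁻⁴) = 0.016592 rad s⁻¹ ≈ 0.0166 rad s⁻¹.
Since Δρ > 0 the layer is stably stratified.

0.0166 rad s⁻¹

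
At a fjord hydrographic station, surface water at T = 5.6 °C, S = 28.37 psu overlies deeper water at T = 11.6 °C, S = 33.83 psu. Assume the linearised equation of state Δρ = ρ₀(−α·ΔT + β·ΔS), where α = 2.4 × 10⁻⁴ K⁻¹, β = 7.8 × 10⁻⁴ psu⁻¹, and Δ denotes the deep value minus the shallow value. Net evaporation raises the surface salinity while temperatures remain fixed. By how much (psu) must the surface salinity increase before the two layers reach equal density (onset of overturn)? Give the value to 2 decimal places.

3.61 psu

Neutral buoyancy requires −α(T_deep − T_surf) + β(S_deep − S_surf′) = 0.
S_surf′ = S_deep − (α/β)·ΔT = 33.83 − (2.4 × 10⁻⁴/7.8 × 10⁻⁴)·(+6.0) = 31.9838 psu.
Increase required: 31.9838 − 28.37 = 3.6138 psu.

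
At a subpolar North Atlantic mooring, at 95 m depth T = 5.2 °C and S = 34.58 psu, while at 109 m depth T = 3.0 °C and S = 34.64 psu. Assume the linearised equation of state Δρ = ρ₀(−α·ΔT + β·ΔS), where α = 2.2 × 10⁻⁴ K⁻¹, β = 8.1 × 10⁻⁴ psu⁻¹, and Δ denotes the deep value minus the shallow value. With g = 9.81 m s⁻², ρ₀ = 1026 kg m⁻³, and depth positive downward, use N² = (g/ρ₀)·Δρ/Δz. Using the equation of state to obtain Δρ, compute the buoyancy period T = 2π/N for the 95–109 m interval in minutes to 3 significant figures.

ΔT = -2.2 K, ΔS = +0.06 psu (deep − shallow).
Δρ/ρ₀ = −αΔT + βΔS = 4.84 × 10⁻⁴ + 4.86 × 10⁻⁵ = 5.326 × 10⁻⁴, so Δρ ≈ 0.5464 kg m⁻³.
N² = (g/ρ₀)·Δρ/Δz = g·(Δρ/ρ₀)/Δz = 9.81 × 5.326 × 10⁻⁴ / 14 = 3.7320 × 10⁻⁴ s⁻².
N = √(3.7320 × 10⁻⁴) = 0.019318 rad s⁻¹ → T = 2π/N = 325.25 s = 5.4208 min ≈ 5.42 min.

5.42 min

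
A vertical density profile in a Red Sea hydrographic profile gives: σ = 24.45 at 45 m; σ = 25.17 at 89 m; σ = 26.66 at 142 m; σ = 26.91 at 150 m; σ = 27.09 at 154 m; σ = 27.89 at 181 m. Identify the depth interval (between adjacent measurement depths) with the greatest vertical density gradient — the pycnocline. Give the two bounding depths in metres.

Compute the density gradient over each adjacent pair:
  45–89 m: Δρ/Δz = 0.72/44 = 0.016 kg m⁻⁴
  89–142 m: Δρ/Δz = 1.49/53 = 0.028 kg m⁻⁴
  142–150 m: Δρ/Δz = 0.25/8 = 0.031 kg m⁻⁴
  150–154 m: Δρ/Δz = 0.18/4 = 0.045 kg m⁻⁴
  154–181 m: Δρ/Δz = 0.80/27 = 0.030 kg m⁻⁴
The largest gradient is in the 150–154 m interval — the pycnocline.

150–154 m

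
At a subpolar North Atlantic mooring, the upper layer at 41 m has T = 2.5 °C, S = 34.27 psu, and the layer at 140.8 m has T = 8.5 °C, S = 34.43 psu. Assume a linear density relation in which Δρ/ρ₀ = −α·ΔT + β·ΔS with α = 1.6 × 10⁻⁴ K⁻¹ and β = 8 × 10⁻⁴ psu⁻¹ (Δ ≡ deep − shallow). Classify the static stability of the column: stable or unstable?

unstable

ΔT = 8.5 − 2.5 = +6.0 K and ΔS = 34.43 − 34.27 = +0.16 psu (deep − shallow).
−αΔT = -9.60 × 10⁻⁴; βΔS = 1.28 × 10⁻⁴; sum Δρ/ρ₀ = -8.32 × 10⁻⁴.
Δρ/ρ₀ < 0, so Δρ < 0: deeper water is lighter → statically unstable; the column would overturn.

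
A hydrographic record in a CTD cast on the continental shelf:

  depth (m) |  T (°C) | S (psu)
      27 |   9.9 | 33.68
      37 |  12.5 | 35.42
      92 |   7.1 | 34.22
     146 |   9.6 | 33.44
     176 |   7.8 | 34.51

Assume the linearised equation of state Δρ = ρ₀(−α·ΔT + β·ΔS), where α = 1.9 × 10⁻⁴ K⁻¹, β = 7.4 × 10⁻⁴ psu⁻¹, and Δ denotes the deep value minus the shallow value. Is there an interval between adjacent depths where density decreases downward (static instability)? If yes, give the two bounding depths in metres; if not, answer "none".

Evaluate Δρ/ρ₀ = −αΔT + βΔS across each adjacent pair:
  27–37 m: −αΔT+βΔS = −(1.9 × 10⁻⁴)(+2.6)+(7.4 × 10⁻⁴)(+1.74) = 7.9 × 10⁻⁴ → stable
  37–92 m: −αΔT+βΔS = −(1.9 × 10⁻⁴)(-5.4)+(7.4 × 10⁻⁴)(-1.20) = 1.4 × 10⁻⁴ → stable
  92–146 m: −αΔT+βΔS = −(1.9 × 10⁻⁴)(+2.5)+(7.4 × 10⁻⁴)(-0.78) = -1.1 × 10⁻³ → UNSTABLE
  146–176 m: −αΔT+βΔS = −(1.9 × 10⁻⁴)(-1.8)+(7.4 × 10⁻⁴)(+1.07) = 1.1 × 10⁻³ → stable
The 92–146 m interval has Δρ < 0: lighter water underlies denser water.

92–146 m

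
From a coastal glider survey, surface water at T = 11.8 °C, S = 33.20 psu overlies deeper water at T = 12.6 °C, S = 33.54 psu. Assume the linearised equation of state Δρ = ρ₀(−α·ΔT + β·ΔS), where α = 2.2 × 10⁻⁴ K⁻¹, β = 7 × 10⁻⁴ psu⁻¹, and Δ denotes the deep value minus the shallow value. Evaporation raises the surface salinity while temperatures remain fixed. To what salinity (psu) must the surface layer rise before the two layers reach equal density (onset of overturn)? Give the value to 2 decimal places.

33.29 psu

Neutral buoyancy requires −α(T_deep − T_surf) + β(S_deep − S_surf′) = 0.
S_surf′ = S_deep − (α/β)·ΔT = 33.54 − (2.2 × 10⁻⁴/7 × 10⁻⁴)·(+0.8) = 33.2886 psu.
Increase required: 33.2886 − 33.20 = 0.0886 psu.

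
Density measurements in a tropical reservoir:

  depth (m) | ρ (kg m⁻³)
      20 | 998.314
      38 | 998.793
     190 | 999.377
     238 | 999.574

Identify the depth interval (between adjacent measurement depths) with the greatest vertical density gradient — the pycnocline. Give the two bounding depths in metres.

20–38 m

Compute the density gradient over each adjacent pair:
  20–38 m: Δρ/Δz = 0.479/18 = 0.027 kg m⁻⁴
  38–190 m: Δρ/Δz = 0.584/152 = 3.8 × 10⁻³ kg m⁻⁴
  190–238 m: Δρ/Δz = 0.197/48 = 4.1 × 10⁻³ kg m⁻⁴
The largest gradient is in the 20–38 m interval — the pycnocline.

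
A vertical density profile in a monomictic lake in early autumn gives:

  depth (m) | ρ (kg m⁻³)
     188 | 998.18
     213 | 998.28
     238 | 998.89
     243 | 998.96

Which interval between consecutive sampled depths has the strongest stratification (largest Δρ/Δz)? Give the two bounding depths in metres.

213–238 m

Compute the density gradient over each adjacent pair:
  188–213 m: Δρ/Δz = 0.10/25 = 4.0 × 10⁻³ kg m⁻⁴
  213–238 m: Δρ/Δz = 0.61/25 = 0.024 kg m⁻⁴
  238–243 m: Δρ/Δz = 0.07/5 = 0.014 kg m⁻⁴
The largest gradient is in the 213–238 m interval — the pycnocline.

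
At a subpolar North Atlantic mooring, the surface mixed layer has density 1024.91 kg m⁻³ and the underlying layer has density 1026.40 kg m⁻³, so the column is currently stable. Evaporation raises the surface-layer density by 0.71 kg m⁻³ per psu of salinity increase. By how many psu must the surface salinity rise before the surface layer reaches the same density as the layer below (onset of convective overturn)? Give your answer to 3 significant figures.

Density deficit of the surface layer: 1026.40 − 1024.91 = 1.49 kg m⁻³.
Required change = 1.49 / 0.71 = 2.10 psu.

2.10 psu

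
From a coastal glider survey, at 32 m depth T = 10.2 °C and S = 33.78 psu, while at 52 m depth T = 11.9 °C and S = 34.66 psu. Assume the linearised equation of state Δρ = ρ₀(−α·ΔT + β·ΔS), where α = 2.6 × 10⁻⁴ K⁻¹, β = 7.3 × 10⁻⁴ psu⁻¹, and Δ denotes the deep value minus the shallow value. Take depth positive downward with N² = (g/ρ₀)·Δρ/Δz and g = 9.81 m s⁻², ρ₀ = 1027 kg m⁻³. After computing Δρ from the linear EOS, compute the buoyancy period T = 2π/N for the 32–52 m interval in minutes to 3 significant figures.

10.6 min

ΔT = +1.7 K, ΔS = +0.88 psu (deep − shallow).
Δρ/ρ₀ = −αΔT + βΔS = -4.42 × 10⁻⁴ + 6.424 × 10⁻⁴ = 2.004 × 10⁻⁴, so Δρ ≈ 0.2058 kg m⁻³.
N² = (g/ρ₀)·Δρ/Δz = g·(Δρ/ρ₀)/Δz = 9.81 × 2.004 × 10⁻⁴ / 20 = 9.8296 × 10⁻⁵ s⁻².
N = √(9.8296 × 10⁻⁵) = 9.9144 × 10⁻³ rad s⁻¹ → T = 2π/N = 633.74 s = 10.562 min ≈ 10.6 min.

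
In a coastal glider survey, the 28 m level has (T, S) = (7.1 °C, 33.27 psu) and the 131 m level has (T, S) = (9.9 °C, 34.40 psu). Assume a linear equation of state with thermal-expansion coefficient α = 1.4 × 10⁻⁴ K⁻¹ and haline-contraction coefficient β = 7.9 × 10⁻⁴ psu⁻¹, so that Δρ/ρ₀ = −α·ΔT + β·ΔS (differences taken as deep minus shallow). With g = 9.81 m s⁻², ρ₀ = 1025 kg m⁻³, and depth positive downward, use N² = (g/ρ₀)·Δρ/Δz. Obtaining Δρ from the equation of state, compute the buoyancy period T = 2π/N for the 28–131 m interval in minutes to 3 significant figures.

ΔT = +2.8 K, ΔS = +1.13 psu (deep − shallow).
Δρ/ρ₀ = −αΔT + βΔS = -3.92 × 10⁻⁴ + 8.927 × 10⁻⁴ = 5.007 × 10⁻⁴, so Δρ ≈ 0.5132 kg m⁻³.
N² = (g/ρ₀)·Δρ/Δz = g·(Δρ/ρ₀)/Δz = 9.81 × 5.007 × 10⁻⁴ / 103 = 4.7688 × 10⁻⁵ s⁻².
N = √(4.7688 × 10⁻⁵) = 6.9056 × 10⁻³ rad s⁻¹ → T = 2π/N = 909.87 s = 15.165 min ≈ 15.2 min.

15.2 min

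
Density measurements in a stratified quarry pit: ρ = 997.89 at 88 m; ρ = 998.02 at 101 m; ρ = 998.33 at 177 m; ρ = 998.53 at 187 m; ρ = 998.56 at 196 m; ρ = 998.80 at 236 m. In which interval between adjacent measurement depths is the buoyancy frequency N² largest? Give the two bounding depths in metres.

Compute the density gradient over each adjacent pair:
  88–101 m: Δρ/Δz = 0.13/13 = 0.010 kg m⁻⁴
  101–177 m: Δρ/Δz = 0.31/76 = 4.1 × 10⁻³ kg m⁻⁴
  177–187 m: Δρ/Δz = 0.20/10 = 0.020 kg m⁻⁴
  187–196 m: Δρ/Δz = 0.03/9 = 3.3 × 10⁻³ kg m⁻⁴
  196–236 m: Δρ/Δz = 0.24/40 = 6.0 × 10⁻³ kg m⁻⁴
The largest gradient is in the 177–187 m interval — the pycnocline.

177–187 m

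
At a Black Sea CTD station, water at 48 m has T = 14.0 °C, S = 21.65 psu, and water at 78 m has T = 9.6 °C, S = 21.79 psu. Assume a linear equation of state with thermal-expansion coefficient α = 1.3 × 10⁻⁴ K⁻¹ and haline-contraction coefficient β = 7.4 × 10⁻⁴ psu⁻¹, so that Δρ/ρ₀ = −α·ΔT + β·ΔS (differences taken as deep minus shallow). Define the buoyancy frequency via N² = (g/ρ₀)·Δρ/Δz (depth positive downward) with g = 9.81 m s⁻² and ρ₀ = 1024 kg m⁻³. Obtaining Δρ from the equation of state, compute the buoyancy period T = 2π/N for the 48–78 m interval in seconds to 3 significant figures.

423 s

ΔT = -4.4 K, ΔS = +0.14 psu (deep − shallow).
Δρ/ρ₀ = −αΔT + βΔS = 5.72 × 10⁻⁴ + 1.036 × 10⁻⁴ = 6.756 × 10⁻⁴, so Δρ ≈ 0.6918 kg m⁻³.
N² = (g/ρ₀)·Δρ/Δz = g·(Δρ/ρ₀)/Δz = 9.81 × 6.756 × 10⁻⁴ / 30 = 2.2092 × 10⁻⁴ s⁻².
N = √(2.2092 × 10⁻⁴) = 0.014863 rad s⁻¹ → T = 2π/N = 422.74 s ≈ 423 s.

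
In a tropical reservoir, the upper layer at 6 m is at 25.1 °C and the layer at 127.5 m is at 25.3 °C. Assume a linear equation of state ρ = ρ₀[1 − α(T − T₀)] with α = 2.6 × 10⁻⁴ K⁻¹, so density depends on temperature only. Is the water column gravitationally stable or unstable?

unstable

ΔT = 25.3 − 25.1 = +0.2 K, so Δρ/ρ₀ = −αΔT = -5.20 × 10⁻⁵.
Δρ/ρ₀ < 0, so Δρ < 0: deeper water is lighter → statically unstable; the column would overturn.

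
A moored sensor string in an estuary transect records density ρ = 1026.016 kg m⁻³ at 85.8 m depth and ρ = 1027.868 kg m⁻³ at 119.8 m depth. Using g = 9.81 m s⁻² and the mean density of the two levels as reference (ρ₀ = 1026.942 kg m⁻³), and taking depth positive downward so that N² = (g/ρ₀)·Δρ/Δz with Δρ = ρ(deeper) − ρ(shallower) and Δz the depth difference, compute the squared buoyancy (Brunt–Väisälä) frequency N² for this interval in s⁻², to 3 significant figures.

Δρ = 1027.868 − 1026.016 = 1.852 kg m⁻³ over Δz = 119.8 − 85.8 = 34 m.
N² = (9.81/1026.942) × (1.852/34) = 5.2034 × 10⁻⁴ s⁻² ≈ 5.20 × 10⁻⁴ s⁻².

5.20 × 10⁻⁴ s⁻²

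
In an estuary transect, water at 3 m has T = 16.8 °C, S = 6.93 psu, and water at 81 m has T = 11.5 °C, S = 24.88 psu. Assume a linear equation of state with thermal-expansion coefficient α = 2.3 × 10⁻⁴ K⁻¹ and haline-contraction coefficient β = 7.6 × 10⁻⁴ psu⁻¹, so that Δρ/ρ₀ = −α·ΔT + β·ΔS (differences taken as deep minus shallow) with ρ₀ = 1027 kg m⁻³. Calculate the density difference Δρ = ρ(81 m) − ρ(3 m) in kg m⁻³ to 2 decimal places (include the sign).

+15.26 kg m⁻³

ΔT = -5.3 K, ΔS = +17.95 psu (deep − shallow).
Δρ/ρ₀ = −(2.3 × 10⁻⁴)(-5.3) + (7.6 × 10⁻⁴)(+17.95) = 0.014861.
Δρ = 1027 × (0.014861) = +15.26 kg m⁻³.
Positive Δρ: denser below, stable.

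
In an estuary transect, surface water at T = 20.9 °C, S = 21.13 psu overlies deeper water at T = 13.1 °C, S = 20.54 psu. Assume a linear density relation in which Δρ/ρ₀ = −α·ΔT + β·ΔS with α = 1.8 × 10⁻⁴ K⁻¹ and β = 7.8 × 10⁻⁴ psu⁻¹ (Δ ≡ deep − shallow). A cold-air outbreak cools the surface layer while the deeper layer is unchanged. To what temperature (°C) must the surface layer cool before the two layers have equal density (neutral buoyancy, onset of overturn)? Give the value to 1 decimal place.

Neutral buoyancy requires Δρ = 0, i.e. −α(T_deep − T_surf′) + β(S_deep − S_surf) = 0.
T_surf′ = T_deep − (β/α)·ΔS = 13.1 − (7.8 × 10⁻⁴/1.8 × 10⁻⁴)·(-0.59) = 15.657 °C.
Cooling required: 20.9 − (15.657) = 5.243 °C.

15.7 °C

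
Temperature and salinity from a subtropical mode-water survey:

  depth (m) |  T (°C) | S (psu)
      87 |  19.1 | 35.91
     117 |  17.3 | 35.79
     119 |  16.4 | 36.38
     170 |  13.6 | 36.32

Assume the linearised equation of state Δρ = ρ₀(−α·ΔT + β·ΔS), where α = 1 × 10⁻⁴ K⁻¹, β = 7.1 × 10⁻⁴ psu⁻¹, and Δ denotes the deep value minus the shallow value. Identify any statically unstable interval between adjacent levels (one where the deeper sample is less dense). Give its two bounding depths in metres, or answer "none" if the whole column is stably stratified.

none

Evaluate Δρ/ρ₀ = −αΔT + βΔS across each adjacent pair:
  87–117 m: −αΔT+βΔS = −(1 × 10⁻⁴)(-1.8)+(7.1 × 10⁻⁴)(-0.12) = 9.5 × 10⁻⁵ → stable
  117–119 m: −αΔT+βΔS = −(1 × 10⁻⁴)(-0.9)+(7.1 × 10⁻⁴)(+0.59) = 5.1 × 10⁻⁴ → stable
  119–170 m: −αΔT+βΔS = −(1 × 10⁻⁴)(-2.8)+(7.1 × 10⁻⁴)(-0.06) = 2.4 × 10⁻⁴ → stable
Every interval has Δρ > 0: the column is stably stratified throughout.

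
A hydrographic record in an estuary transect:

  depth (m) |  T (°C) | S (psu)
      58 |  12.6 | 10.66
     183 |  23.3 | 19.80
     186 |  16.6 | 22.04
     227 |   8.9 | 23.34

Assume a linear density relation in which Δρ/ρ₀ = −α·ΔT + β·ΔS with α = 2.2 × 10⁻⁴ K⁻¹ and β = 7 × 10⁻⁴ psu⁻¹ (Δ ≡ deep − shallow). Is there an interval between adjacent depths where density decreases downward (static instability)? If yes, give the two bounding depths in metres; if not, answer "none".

Evaluate Δρ/ρ₀ = −αΔT + βΔS across each adjacent pair:
  58–183 m: −αΔT+βΔS = −(2.2 × 10⁻⁴)(+10.7)+(7 × 10⁻⁴)(+9.14) = 4.0 × 10⁻³ → stable
  183–186 m: −αΔT+βΔS = −(2.2 × 10⁻⁴)(-6.7)+(7 × 10⁻⁴)(+2.24) = 3.0 × 10⁻³ → stable
  186–227 m: −αΔT+βΔS = −(2.2 × 10⁻⁴)(-7.7)+(7 × 10⁻⁴)(+1.30) = 2.6 × 10⁻³ → stable
Every interval has Δρ > 0: the column is stably stratified throughout.

none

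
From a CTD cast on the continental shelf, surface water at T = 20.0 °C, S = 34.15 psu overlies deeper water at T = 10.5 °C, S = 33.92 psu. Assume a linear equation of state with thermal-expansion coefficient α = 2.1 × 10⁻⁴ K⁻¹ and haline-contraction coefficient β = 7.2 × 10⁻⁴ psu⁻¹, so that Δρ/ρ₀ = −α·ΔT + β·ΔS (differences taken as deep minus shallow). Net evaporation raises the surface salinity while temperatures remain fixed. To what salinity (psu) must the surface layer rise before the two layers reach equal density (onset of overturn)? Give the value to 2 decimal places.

36.69 psu

Neutral buoyancy requires −α(T_deep − T_surf) + β(S_deep − S_surf′) = 0.
S_surf′ = S_deep − (α/β)·ΔT = 33.92 − (2.1 × 10⁻⁴/7.2 × 10⁻⁴)·(-9.5) = 36.6908 psu.
Increase required: 36.6908 − 34.15 = 2.5408 psu.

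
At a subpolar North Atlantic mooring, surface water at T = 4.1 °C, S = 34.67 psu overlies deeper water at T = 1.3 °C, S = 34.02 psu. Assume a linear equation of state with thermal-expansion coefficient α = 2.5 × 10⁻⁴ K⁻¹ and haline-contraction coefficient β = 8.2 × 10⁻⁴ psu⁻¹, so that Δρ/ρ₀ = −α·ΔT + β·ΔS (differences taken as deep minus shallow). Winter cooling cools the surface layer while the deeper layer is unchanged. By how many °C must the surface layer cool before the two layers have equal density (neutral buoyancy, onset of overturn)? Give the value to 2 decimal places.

Neutral buoyancy requires Δρ = 0, i.e. −α(T_deep − T_surf′) + β(S_deep − S_surf) = 0.
T_surf′ = T_deep − (β/α)·ΔS = 1.3 − (8.2 × 10⁻⁴/2.5 × 10⁻⁴)·(-0.65) = 3.4320 °C.
Cooling required: 4.1 − (3.4320) = 0.6680 °C.

0.67 °C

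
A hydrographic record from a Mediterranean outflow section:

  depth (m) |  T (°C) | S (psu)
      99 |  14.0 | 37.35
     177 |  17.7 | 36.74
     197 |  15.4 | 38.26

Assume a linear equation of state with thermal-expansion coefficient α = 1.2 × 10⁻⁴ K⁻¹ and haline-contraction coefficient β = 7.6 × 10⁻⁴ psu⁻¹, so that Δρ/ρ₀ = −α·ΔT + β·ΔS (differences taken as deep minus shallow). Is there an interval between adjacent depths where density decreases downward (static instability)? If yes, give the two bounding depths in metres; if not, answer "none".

Evaluate Δρ/ρ₀ = −αΔT + βΔS across each adjacent pair:
  99–177 m: −αΔT+βΔS = −(1.2 × 10⁻⁴)(+3.7)+(7.6 × 10⁻⁴)(-0.61) = -9.1 × 10⁻⁴ → UNSTABLE
  177–197 m: −αΔT+βΔS = −(1.2 × 10⁻⁴)(-2.3)+(7.6 × 10⁻⁴)(+1.52) = 1.4 × 10⁻³ → stable
The 99–177 m interval has Δρ < 0: lighter water underlies denser water.

99–177 m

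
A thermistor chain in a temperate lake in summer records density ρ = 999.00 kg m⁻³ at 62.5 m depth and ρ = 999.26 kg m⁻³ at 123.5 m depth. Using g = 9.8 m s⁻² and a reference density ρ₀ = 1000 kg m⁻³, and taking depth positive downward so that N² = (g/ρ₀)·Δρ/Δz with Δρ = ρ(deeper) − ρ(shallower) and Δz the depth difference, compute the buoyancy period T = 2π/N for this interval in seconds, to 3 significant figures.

Δρ = 999.26 − 999.00 = 0.26 kg m⁻³ over Δz = 123.5 − 62.5 = 61 m.
N² = (9.8/1000) × (0.26/61) = 4.1770 × 10⁻⁵ s⁻².
N = √(4.1770 × 10⁻⁵) = 6.4630 × 10⁻³ rad s⁻¹, so T = 2π/N = 972.18 s ≈ 972 s.

972 s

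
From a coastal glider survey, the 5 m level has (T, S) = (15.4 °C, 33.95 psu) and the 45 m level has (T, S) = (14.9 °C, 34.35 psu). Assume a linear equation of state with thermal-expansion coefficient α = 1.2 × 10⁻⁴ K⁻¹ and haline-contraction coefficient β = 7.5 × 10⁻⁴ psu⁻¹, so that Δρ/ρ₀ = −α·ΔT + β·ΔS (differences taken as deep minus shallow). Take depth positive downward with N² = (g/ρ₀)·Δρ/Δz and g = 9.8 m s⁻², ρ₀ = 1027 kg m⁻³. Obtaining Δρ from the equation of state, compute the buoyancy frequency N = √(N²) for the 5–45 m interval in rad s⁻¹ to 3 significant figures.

ΔT = -0.5 K, ΔS = +0.40 psu (deep − shallow).
Δρ/ρ₀ = −αΔT + βΔS = 6.00 × 10⁻⁵ + 3.00 × 10⁻⁴ = 3.60 × 10⁻⁴, so Δρ ≈ 0.3697 kg m⁻³.
N² = (g/ρ₀)·Δρ/Δz = g·(Δρ/ρ₀)/Δz = 9.8 × 3.60 × 10⁻⁴ / 40 = 8.8200 × 10⁻⁵ s⁻².
N = √(8.8200 × 10⁻⁵) = 9.3915 × 10⁻³ rad s⁻¹ ≈ 9.39 × 10⁻³ rad s⁻¹.

9.39 × 10⁻³ rad s⁻¹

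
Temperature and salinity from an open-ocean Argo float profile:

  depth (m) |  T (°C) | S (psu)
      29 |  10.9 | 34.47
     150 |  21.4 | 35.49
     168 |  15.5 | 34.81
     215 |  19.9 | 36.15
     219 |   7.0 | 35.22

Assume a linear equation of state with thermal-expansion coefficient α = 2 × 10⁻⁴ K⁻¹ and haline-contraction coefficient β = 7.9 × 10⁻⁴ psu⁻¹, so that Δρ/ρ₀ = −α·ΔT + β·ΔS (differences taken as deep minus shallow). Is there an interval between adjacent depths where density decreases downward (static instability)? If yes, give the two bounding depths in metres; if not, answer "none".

29–150 m

Evaluate Δρ/ρ₀ = −αΔT + βΔS across each adjacent pair:
  29–150 m: −αΔT+βΔS = −(2 × 10⁻⁴)(+10.5)+(7.9 × 10⁻⁴)(+1.02) = -1.3 × 10⁻³ → UNSTABLE
  150–168 m: −αΔT+βΔS = −(2 × 10⁻⁴)(-5.9)+(7.9 × 10⁻⁴)(-0.68) = 6.4 × 10⁻⁴ → stable
  168–215 m: −αΔT+βΔS = −(2 × 10⁻⁴)(+4.4)+(7.9 × 10⁻⁴)(+1.34) = 1.8 × 10⁻⁴ → stable
  215–219 m: −αΔT+βΔS = −(2 × 10⁻⁴)(-12.9)+(7.9 × 10⁻⁴)(-0.93) = 1.8 × 10⁻³ → stable
The 29–150 m interval has Δρ < 0: lighter water underlies denser water.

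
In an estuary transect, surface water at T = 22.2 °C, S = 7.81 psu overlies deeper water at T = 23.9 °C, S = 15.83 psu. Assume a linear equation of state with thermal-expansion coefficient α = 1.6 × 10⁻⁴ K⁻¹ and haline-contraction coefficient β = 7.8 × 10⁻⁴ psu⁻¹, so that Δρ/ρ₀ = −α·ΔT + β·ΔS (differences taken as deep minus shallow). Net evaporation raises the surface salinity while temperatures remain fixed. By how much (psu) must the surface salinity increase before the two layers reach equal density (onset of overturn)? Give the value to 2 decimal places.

7.67 psu

Neutral buoyancy requires −α(T_deep − T_surf) + β(S_deep − S_surf′) = 0.
S_surf′ = S_deep − (α/β)·ΔT = 15.83 − (1.6 × 10⁻⁴/7.8 × 10⁻⁴)·(+1.7) = 15.4813 psu.
Increase required: 15.4813 − 7.81 = 7.6713 psu.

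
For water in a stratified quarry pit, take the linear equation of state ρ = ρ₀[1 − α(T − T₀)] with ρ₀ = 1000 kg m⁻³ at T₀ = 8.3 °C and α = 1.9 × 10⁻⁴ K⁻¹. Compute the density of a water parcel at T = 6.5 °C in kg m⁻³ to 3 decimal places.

1000.342 kg m⁻³

T − T₀ = -1.8 K.
Bracket = 1 − α·(-1.8) = 1 + (3.42 × 10⁻⁴) = 1.0003420.
ρ = 1000 × 1.0003420 = 1000.342 kg m⁻³.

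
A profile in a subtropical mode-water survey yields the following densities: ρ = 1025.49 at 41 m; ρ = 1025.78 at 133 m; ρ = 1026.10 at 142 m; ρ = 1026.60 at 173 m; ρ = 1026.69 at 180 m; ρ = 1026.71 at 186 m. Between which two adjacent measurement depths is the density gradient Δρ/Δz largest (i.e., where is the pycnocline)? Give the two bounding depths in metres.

133–142 m

Compute the density gradient over each adjacent pair:
  41–133 m: Δρ/Δz = 0.29/92 = 3.2 × 10⁻³ kg m⁻⁴
  133–142 m: Δρ/Δz = 0.32/9 = 0.036 kg m⁻⁴
  142–173 m: Δρ/Δz = 0.50/31 = 0.016 kg m⁻⁴
  173–180 m: Δρ/Δz = 0.09/7 = 0.013 kg m⁻⁴
  180–186 m: Δρ/Δz = 0.02/6 = 3.3 × 10⁻³ kg m⁻⁴
The largest gradient is in the 133–142 m interval — the pycnocline.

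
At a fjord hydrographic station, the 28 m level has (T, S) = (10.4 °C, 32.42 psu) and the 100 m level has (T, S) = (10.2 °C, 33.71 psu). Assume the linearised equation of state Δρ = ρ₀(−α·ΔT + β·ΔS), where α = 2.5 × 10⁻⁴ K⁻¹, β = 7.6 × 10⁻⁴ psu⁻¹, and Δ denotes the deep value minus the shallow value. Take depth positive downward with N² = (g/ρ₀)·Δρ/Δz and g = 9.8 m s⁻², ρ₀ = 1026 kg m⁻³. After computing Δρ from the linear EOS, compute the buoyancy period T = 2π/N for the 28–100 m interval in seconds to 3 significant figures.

531 s

ΔT = -0.2 K, ΔS = +1.29 psu (deep − shallow).
Δρ/ρ₀ = −αΔT + βΔS = 5.00 × 10⁻⁵ + 9.804 × 10⁻⁴ = 1.0304 × 10⁻³, so Δρ ≈ 1.057 kg m⁻³.
N² = (g/ρ₀)·Δρ/Δz = g·(Δρ/ρ₀)/Δz = 9.8 × 1.0304 × 10⁻³ / 72 = 1.4025 × 10⁻⁴ s⁻².
N = √(1.4025 × 10⁻⁴) = 0.011843 rad s⁻¹ → T = 2π/N = 530.54 s ≈ 531 s.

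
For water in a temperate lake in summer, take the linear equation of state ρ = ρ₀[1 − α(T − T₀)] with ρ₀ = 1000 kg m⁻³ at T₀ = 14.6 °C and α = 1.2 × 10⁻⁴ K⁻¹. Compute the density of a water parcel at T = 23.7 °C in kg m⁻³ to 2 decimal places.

T − T₀ = +9.1 K.
Bracket = 1 − α·(+9.1) = 1 + (-1.092 × 10⁻³) = 0.9989080.
ρ = 1000 × 0.9989080 = 998.91 kg m⁻³.

998.91 kg m⁻³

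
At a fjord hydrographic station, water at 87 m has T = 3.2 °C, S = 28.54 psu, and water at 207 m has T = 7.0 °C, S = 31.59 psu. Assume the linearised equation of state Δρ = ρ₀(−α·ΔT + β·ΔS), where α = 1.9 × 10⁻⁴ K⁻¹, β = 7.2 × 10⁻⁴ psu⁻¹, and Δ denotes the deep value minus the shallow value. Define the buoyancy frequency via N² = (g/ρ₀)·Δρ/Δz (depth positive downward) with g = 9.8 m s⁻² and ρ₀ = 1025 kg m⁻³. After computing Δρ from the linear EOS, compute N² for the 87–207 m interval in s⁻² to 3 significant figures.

1.20 × 10⁻⁴ s⁻²

ΔT = +3.8 K, ΔS = +3.05 psu (deep − shallow).
Δρ/ρ₀ = −αΔT + βΔS = -7.22 × 10⁻⁴ + 2.196 × 10⁻³ = 1.474 × 10⁻³, so Δρ ≈ 1.511 kg m⁻³.
N² = (g/ρ₀)·Δρ/Δz = g·(Δρ/ρ₀)/Δz = 9.8 × 1.474 × 10⁻³ / 120 = 1.2038 × 10⁻⁴ s⁻² ≈ 1.20 × 10⁻⁴ s⁻².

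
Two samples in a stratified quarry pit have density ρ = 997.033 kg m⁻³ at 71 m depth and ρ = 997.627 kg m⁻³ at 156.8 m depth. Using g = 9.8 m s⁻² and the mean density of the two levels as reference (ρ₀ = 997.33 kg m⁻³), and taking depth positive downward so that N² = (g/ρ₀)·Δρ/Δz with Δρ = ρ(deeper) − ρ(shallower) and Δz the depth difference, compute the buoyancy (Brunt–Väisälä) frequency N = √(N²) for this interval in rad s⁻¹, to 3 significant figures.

8.25 × 10⁻³ rad s⁻¹

Δρ = 997.627 − 997.033 = 0.594 kg m⁻³ over Δz = 156.8 − 71 = 85.8 m.
N² = (9.8/997.33) × (0.594/85.8) = 6.8028 × 10⁻⁵ s⁻².
N = √(6.8028 × 10⁻⁵) = 8.2479 × 10⁻³ rad s⁻¹ ≈ 8.25 × 10⁻³ rad s⁻¹.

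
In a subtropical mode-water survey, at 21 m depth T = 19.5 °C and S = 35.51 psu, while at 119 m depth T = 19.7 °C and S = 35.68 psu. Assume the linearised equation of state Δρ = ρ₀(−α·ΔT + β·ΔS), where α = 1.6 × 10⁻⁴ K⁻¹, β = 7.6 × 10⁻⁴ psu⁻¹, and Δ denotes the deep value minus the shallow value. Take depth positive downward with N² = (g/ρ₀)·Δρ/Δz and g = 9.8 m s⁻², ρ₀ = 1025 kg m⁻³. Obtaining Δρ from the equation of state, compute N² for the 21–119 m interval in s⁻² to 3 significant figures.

9.72 × 10⁻⁶ s⁻²

ΔT = +0.2 K, ΔS = +0.17 psu (deep − shallow).
Δρ/ρ₀ = −αΔT + βΔS = -3.20 × 10⁻⁵ + 1.292 × 10⁻⁴ = 9.72 × 10⁻⁵, so Δρ ≈ 0.09963 kg m⁻³.
N² = (g/ρ₀)·Δρ/Δz = g·(Δρ/ρ₀)/Δz = 9.8 × 9.72 × 10⁻⁵ / 98 = 9.7200 × 10⁻⁶ s⁻² ≈ 9.72 × 10⁻⁶ s⁻².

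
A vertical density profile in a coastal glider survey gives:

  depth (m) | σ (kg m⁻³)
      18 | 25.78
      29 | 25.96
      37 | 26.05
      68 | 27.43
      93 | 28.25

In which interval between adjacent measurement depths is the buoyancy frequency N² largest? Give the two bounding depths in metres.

Compute the density gradient over each adjacent pair:
  18–29 m: Δρ/Δz = 0.18/11 = 0.016 kg m⁻⁴
  29–37 m: Δρ/Δz = 0.09/8 = 0.011 kg m⁻⁴
  37–68 m: Δρ/Δz = 1.38/31 = 0.045 kg m⁻⁴
  68–93 m: Δρ/Δz = 0.82/25 = 0.033 kg m⁻⁴
The largest gradient is in the 37–68 m interval — the pycnocline.

37–68 m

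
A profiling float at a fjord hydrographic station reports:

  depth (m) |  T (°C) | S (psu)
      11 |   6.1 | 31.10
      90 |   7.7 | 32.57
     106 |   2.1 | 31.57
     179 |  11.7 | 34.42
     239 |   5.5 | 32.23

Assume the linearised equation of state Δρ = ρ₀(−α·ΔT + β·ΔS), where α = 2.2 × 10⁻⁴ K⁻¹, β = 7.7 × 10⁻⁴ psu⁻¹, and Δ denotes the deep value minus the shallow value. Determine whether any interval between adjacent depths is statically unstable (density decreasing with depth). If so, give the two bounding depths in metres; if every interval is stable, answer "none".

179–239 m

Evaluate Δρ/ρ₀ = −αΔT + βΔS across each adjacent pair:
  11–90 m: −αΔT+βΔS = −(2.2 × 10⁻⁴)(+1.6)+(7.7 × 10⁻⁴)(+1.47) = 7.8 × 10⁻⁴ → stable
  90–106 m: −αΔT+βΔS = −(2.2 × 10⁻⁴)(-5.6)+(7.7 × 10⁻⁴)(-1.00) = 4.6 × 10⁻⁴ → stable
  106–179 m: −αΔT+βΔS = −(2.2 × 10⁻⁴)(+9.6)+(7.7 × 10⁻⁴)(+2.85) = 8.2 × 10⁻⁵ → stable
  179–239 m: −αΔT+βΔS = −(2.2 × 10⁻⁴)(-6.2)+(7.7 × 10⁻⁴)(-2.19) = -3.2 × 10⁻⁴ → UNSTABLE
The 179–239 m interval has Δρ < 0: lighter water underlies denser water.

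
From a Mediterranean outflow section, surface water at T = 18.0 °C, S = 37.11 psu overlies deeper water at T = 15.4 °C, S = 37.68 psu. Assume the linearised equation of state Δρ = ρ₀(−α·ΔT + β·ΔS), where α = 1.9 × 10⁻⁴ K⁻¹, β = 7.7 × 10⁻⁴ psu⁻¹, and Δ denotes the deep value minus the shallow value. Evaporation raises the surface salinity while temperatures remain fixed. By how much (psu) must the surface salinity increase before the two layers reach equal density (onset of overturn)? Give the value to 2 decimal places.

Neutral buoyancy requires −α(T_deep − T_surf) + β(S_deep − S_surf′) = 0.
S_surf′ = S_deep − (α/β)·ΔT = 37.68 − (1.9 × 10⁻⁴/7.7 × 10⁻⁴)·(-2.6) = 38.3216 psu.
Increase required: 38.3216 − 37.11 = 1.2116 psu.

1.21 psu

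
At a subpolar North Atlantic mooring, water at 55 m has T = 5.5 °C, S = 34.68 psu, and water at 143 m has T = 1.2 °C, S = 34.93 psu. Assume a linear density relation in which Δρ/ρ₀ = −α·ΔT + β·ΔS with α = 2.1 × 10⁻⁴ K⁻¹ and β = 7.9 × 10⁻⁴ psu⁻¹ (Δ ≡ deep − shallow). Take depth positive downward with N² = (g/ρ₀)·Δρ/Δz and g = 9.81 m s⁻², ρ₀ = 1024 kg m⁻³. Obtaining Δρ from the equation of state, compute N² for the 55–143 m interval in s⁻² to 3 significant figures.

1.23 × 10⁻⁴ s⁻²

ΔT = -4.3 K, ΔS = +0.25 psu (deep − shallow).
Δρ/ρ₀ = −αΔT + βΔS = 9.03 × 10⁻⁴ + 1.975 × 10⁻⁴ = 1.1005 × 10⁻³, so Δρ ≈ 1.127 kg m⁻³.
N² = (g/ρ₀)·Δρ/Δz = g·(Δρ/ρ₀)/Δz = 9.81 × 1.1005 × 10⁻³ / 88 = 1.2268 × 10⁻⁴ s⁻² ≈ 1.23 × 10⁻⁴ s⁻².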